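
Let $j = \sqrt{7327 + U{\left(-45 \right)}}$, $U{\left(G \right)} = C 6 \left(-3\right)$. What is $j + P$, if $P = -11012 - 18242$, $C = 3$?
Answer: $-29254 + \sqrt{7273} \approx -29169.0$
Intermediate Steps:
$U{\left(G \right)} = -54$ ($U{\left(G \right)} = 3 \cdot 6 \left(-3\right) = 18 \left(-3\right) = -54$)
$j = \sqrt{7273}$ ($j = \sqrt{7327 - 54} = \sqrt{7273} \approx 85.282$)
$P = -29254$
$j + P = \sqrt{7273} - 29254 = -29254 + \sqrt{7273}$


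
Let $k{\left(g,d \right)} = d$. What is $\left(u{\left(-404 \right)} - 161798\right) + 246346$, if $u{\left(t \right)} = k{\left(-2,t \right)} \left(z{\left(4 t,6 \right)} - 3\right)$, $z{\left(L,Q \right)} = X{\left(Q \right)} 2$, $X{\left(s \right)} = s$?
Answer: $80912$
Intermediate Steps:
$z{\left(L,Q \right)} = 2 Q$ ($z{\left(L,Q \right)} = Q 2 = 2 Q$)
$u{\left(t \right)} = 9 t$ ($u{\left(t \right)} = t \left(2 \cdot 6 - 3\right) = t \left(12 - 3\right) = t 9 = 9 t$)
$\left(u{\left(-404 \right)} - 161798\right) + 246346 = \left(9 \left(-404\right) - 161798\right) + 246346 = \left(-3636 - 161798\right) + 246346 = -165434 + 246346 = 80912$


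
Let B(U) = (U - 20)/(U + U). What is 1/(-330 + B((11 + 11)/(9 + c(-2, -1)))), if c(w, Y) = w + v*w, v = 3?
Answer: -22/7259 ≈ -0.0030307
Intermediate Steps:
c(w, Y) = 4*w (c(w, Y) = w + 3*w = 4*w)
B(U) = (-20 + U)/(2*U) (B(U) = (-20 + U)/((2*U)) = (-20 + U)*(1/(2*U)) = (-20 + U)/(2*U))
1/(-330 + B((11 + 11)/(9 + c(-2, -1)))) = 1/(-330 + (-20 + (11 + 11)/(9 + 4*(-2)))/(2*(((11 + 11)/(9 + 4*(-2)))))) = 1/(-330 + (-20 + 22/(9 - 8))/(2*((22/(9 - 8))))) = 1/(-330 + (-20 + 22/1)/(2*((22/1)))) = 1/(-330 + (-20 + 22*1)/(2*((22*1)))) = 1/(-330 + (½)*(-20 + 22)/22) = 1/(-330 + (½)*(1/22)*2) = 1/(-330 + 1/22) = 1/(-7259/22) = -22/7259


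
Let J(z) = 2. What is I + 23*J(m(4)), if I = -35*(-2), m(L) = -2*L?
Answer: 116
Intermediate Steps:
I = 70
I + 23*J(m(4)) = 70 + 23*2 = 70 + 46 = 116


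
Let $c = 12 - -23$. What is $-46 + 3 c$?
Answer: $59$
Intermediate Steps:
$c = 35$ ($c = 12 + 23 = 35$)
$-46 + 3 c = -46 + 3 \cdot 35 = -46 + 105 = 59$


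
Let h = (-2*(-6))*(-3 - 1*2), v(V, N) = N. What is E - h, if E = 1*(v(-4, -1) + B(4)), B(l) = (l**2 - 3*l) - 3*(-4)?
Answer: 75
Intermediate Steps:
B(l) = 12 + l**2 - 3*l (B(l) = (l**2 - 3*l) + 12 = 12 + l**2 - 3*l)
E = 15 (E = 1*(-1 + (12 + 4**2 - 3*4)) = 1*(-1 + (12 + 16 - 12)) = 1*(-1 + 16) = 1*15 = 15)
h = -60 (h = 12*(-3 - 2) = 12*(-5) = -60)
E - h = 15 - 1*(-60) = 15 + 60 = 75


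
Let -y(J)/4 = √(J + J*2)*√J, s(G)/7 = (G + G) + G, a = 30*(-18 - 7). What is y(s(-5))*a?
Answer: -315000*√3 ≈ -5.4560e+5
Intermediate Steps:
a = -750 (a = 30*(-25) = -750)
s(G) = 21*G (s(G) = 7*((G + G) + G) = 7*(2*G + G) = 7*(3*G) = 21*G)
y(J) = -4*J*√3 (y(J) = -4*√(J + J*2)*√J = -4*√(J + 2*J)*√J = -4*√(3*J)*√J = -4*√3*√J*√J = -4*J*√3)
y(s(-5))*a = -4*21*(-5)*√3*(-750) = -4*(-105)*√3*(-750) = (420*√3)*(-750) = -315000*√3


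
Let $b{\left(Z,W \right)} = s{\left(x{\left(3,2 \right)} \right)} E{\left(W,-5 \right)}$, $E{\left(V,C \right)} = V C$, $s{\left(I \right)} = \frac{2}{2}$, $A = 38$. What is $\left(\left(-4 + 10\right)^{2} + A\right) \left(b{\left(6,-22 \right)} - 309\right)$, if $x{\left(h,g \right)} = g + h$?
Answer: $-14726$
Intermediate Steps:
$s{\left(I \right)} = 1$ ($s{\left(I \right)} = 2 \cdot \frac{1}{2} = 1$)
$E{\left(V,C \right)} = C V$
$b{\left(Z,W \right)} = - 5 W$ ($b{\left(Z,W \right)} = 1 \left(- 5 W\right) = - 5 W$)
$\left(\left(-4 + 10\right)^{2} + A\right) \left(b{\left(6,-22 \right)} - 309\right) = \left(\left(-4 + 10\right)^{2} + 38\right) \left(\left(-5\right) \left(-22\right) - 309\right) = \left(6^{2} + 38\right) \left(110 - 309\right) = \left(36 + 38\right) \left(-199\right) = 74 \left(-199\right) = -14726$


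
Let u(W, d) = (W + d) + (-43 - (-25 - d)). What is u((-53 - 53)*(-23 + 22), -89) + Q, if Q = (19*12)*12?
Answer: 2646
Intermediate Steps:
u(W, d) = -18 + W + 2*d (u(W, d) = (W + d) + (-43 + (25 + d)) = (W + d) + (-18 + d) = -18 + W + 2*d)
Q = 2736 (Q = 228*12 = 2736)
u((-53 - 53)*(-23 + 22), -89) + Q = (-18 + (-53 - 53)*(-23 + 22) + 2*(-89)) + 2736 = (-18 - 106*(-1) - 178) + 2736 = (-18 + 106 - 178) + 2736 = -90 + 2736 = 2646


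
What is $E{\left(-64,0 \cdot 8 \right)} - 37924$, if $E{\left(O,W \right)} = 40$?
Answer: $-37884$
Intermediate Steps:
$E{\left(-64,0 \cdot 8 \right)} - 37924 = 40 - 37924 = -37884$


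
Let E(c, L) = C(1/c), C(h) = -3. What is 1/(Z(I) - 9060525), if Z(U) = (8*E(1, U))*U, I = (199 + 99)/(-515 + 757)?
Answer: -121/1096327101 ≈ -1.1037e-7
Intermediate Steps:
E(c, L) = -3
I = 149/121 (I = 298/242 = 298*(1/242) = 149/121 ≈ 1.2314)
Z(U) = -24*U (Z(U) = (8*(-3))*U = -24*U)
1/(Z(I) - 9060525) = 1/(-24*149/121 - 9060525) = 1/(-3576/121 - 9060525) = 1/(-1096327101/121) = -121/1096327101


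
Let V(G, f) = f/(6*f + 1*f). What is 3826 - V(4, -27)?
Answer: 26781/7 ≈ 3825.9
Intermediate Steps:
V(G, f) = ⅐ (V(G, f) = f/(6*f + f) = f/((7*f)) = f*(1/(7*f)) = ⅐)
3826 - V(4, -27) = 3826 - 1*⅐ = 3826 - ⅐ = 26781/7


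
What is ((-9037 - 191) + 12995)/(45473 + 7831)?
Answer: 3767/53304 ≈ 0.070670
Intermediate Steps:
((-9037 - 191) + 12995)/(45473 + 7831) = (-9228 + 12995)/53304 = 3767*(1/53304) = 3767/53304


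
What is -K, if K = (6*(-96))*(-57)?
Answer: -32832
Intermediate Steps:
K = 32832 (K = -576*(-57) = 32832)
-K = -1*32832 = -32832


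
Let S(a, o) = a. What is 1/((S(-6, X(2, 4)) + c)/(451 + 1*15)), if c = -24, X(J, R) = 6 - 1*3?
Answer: -233/15 ≈ -15.533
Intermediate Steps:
X(J, R) = 3 (X(J, R) = 6 - 3 = 3)
1/((S(-6, X(2, 4)) + c)/(451 + 1*15)) = 1/((-6 - 24)/(451 + 1*15)) = 1/(-30/(451 + 15)) = 1/(-30/466) = 1/(-30*1/466) = 1/(-15/233) = -233/15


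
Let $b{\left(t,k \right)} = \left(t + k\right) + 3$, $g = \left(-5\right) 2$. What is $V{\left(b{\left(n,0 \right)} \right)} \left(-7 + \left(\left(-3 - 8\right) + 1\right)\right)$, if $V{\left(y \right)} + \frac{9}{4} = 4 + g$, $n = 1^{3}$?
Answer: $\frac{561}{4} \approx 140.25$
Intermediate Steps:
$g = -10$
$n = 1$
$b{\left(t,k \right)} = 3 + k + t$ ($b{\left(t,k \right)} = \left(k + t\right) + 3 = 3 + k + t$)
$V{\left(y \right)} = - \frac{33}{4}$ ($V{\left(y \right)} = - \frac{9}{4} + \left(4 - 10\right) = - \frac{9}{4} - 6 = - \frac{33}{4}$)
$V{\left(b{\left(n,0 \right)} \right)} \left(-7 + \left(\left(-3 - 8\right) + 1\right)\right) = - \frac{33 \left(-7 + \left(\left(-3 - 8\right) + 1\right)\right)}{4} = - \frac{33 \left(-7 + \left(-11 + 1\right)\right)}{4} = - \frac{33 \left(-7 - 10\right)}{4} = \left(- \frac{33}{4}\right) \left(-17\right) = \frac{561}{4}$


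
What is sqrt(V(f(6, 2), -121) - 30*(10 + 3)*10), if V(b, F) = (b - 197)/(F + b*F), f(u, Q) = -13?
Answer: I*sqrt(1887670)/22 ≈ 62.451*I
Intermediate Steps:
V(b, F) = (-197 + b)/(F + F*b)
sqrt(V(f(6, 2), -121) - 30*(10 + 3)*10) = sqrt((-197 - 13)/((-121)*(1 - 13)) - 30*(10 + 3)*10) = sqrt(-1/121*(-210)/(-12) - 30*13*10) = sqrt(-1/121*(-1/12)*(-210) - 390*10) = sqrt(-35/242 - 3900) = sqrt(-943835/242) = I*sqrt(1887670)/22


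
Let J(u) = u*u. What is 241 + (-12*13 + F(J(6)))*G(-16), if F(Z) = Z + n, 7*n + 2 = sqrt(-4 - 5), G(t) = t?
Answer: 15159/7 - 48*I/7 ≈ 2165.6 - 6.8571*I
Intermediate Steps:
n = -2/7 + 3*I/7 (n = -2/7 + sqrt(-4 - 5)/7 = -2/7 + sqrt(-9)/7 = -2/7 + (3*I)/7 = -2/7 + 3*I/7 ≈ -0.28571 + 0.42857*I)
J(u) = u**2
F(Z) = -2/7 + Z + 3*I/7 (F(Z) = Z + (-2/7 + 3*I/7) = -2/7 + Z + 3*I/7)
241 + (-12*13 + F(J(6)))*G(-16) = 241 + (-12*13 + (-2/7 + 6**2 + 3*I/7))*(-16) = 241 + (-156 + (-2/7 + 36 + 3*I/7))*(-16) = 241 + (-156 + (250/7 + 3*I/7))*(-16) = 241 + (-842/7 + 3*I/7)*(-16) = 241 + (13472/7 - 48*I/7) = 15159/7 - 48*I/7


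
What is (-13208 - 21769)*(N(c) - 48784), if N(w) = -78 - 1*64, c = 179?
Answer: 1711284702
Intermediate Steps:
N(w) = -142 (N(w) = -78 - 64 = -142)
(-13208 - 21769)*(N(c) - 48784) = (-13208 - 21769)*(-142 - 48784) = -34977*(-48926) = 1711284702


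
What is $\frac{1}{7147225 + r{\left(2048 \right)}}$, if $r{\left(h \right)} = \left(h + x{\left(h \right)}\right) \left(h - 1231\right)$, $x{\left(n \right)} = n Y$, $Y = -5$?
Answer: $\frac{1}{454361} \approx 2.2009 \cdot 10^{-6}$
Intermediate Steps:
$x{\left(n \right)} = - 5 n$ ($x{\left(n \right)} = n \left(-5\right) = - 5 n$)
$r{\left(h \right)} = - 4 h \left(-1231 + h\right)$ ($r{\left(h \right)} = \left(h - 5 h\right) \left(h - 1231\right) = - 4 h \left(-1231 + h\right)$)
$\frac{1}{7147225 + r{\left(2048 \right)}} = \frac{1}{7147225 + 4 \cdot 2048 \left(1231 - 2048\right)} = \frac{1}{7147225 + 4 \cdot 2048 \left(-817\right)} = \frac{1}{7147225 - 6692864} = \frac{1}{454361}$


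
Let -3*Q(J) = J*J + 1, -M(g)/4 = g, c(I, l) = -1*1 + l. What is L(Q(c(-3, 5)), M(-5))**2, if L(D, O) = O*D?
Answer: 115600/9 ≈ 12844.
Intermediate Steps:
c(I, l) = -1 + l
M(g) = -4*g
Q(J) = -1/3 - J**2/3 (Q(J) = -(J*J + 1)/3 = -(J**2 + 1)/3 = -(1 + J**2)/3 = -1/3 - J**2/3)
L(D, O) = D*O
L(Q(c(-3, 5)), M(-5))**2 = ((-1/3 - (-1 + 5)**2/3)*(-4*(-5)))**2 = ((-1/3 - 1/3*4**2)*20)**2 = ((-1/3 - 1/3*16)*20)**2 = ((-1/3 - 16/3)*20)**2 = (-17/3*20)**2 = (-340/3)**2 = 115600/9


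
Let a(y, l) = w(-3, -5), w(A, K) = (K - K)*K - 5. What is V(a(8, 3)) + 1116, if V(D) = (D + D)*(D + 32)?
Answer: 846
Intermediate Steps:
w(A, K) = -5 (w(A, K) = 0*K - 5 = 0 - 5 = -5)
a(y, l) = -5
V(D) = 2*D*(32 + D) (V(D) = (2*D)*(32 + D) = 2*D*(32 + D))
V(a(8, 3)) + 1116 = 2*(-5)*(32 - 5) + 1116 = 2*(-5)*27 + 1116 = -270 + 1116 = 846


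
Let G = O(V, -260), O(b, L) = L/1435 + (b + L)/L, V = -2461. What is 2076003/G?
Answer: 154911343860/767407 ≈ 2.0186e+5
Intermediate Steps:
O(b, L) = L/1435 + (L + b)/L (O(b, L) = L*(1/1435) + (L + b)/L = L/1435 + (L + b)/L)
G = 767407/74620 (G = 1 + (1/1435)*(-260) - 2461/(-260) = 1 - 52/287 - 2461*(-1/260) = 1 - 52/287 + 2461/260 = 767407/74620 ≈ 10.284)
2076003/G = 2076003/(767407/74620) = 2076003*(74620/767407) = 154911343860/767407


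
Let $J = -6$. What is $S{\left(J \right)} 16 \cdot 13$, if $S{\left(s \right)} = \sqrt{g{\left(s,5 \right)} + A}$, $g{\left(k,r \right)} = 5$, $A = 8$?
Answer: $208 \sqrt{13} \approx 749.96$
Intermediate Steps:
$S{\left(s \right)} = \sqrt{13}$ ($S{\left(s \right)} = \sqrt{5 + 8} = \sqrt{13}$)
$S{\left(J \right)} 16 \cdot 13 = \sqrt{13} \cdot 16 \cdot 13 = 16 \sqrt{13} \cdot 13 = 208 \sqrt{13}$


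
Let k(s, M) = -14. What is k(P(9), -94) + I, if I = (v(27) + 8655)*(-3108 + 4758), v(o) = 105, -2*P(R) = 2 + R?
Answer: 14453986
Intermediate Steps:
P(R) = -1 - R/2 (P(R) = -(2 + R)/2 = -1 - R/2)
I = 14454000 (I = (105 + 8655)*(-3108 + 4758) = 8760*1650 = 14454000)
k(P(9), -94) + I = -14 + 14454000 = 14453986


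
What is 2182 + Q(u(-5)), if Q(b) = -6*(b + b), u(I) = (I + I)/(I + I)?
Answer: 2170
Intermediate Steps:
u(I) = 1 (u(I) = (2*I)/((2*I)) = (2*I)*(1/(2*I)) = 1)
Q(b) = -12*b
2182 + Q(u(-5)) = 2182 - 12*1 = 2182 - 12 = 2170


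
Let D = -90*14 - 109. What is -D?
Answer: 1369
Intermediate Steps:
D = -1369 (D = -1260 - 109 = -1369)
-D = -1*(-1369) = 1369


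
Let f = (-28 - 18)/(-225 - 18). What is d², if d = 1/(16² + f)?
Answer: 59049/3875560516 ≈ 1.5236e-5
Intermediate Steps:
f = 46/243 (f = -46/(-243) = -46*(-1/243) = 46/243 ≈ 0.18930)
d = 243/62254 (d = 1/(16² + 46/243) = 1/(256 + 46/243) = 1/(62254/243) = 243/62254 ≈ 0.0039034)
d² = (243/62254)² = 59049/3875560516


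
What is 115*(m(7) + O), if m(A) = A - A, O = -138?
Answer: -15870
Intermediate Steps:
m(A) = 0
115*(m(7) + O) = 115*(0 - 138) = 115*(-138) = -15870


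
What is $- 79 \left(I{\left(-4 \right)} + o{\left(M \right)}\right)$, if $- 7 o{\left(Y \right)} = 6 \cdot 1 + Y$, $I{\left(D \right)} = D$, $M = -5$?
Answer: $\frac{2291}{7} \approx 327.29$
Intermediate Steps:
$o{\left(Y \right)} = - \frac{6}{7} - \frac{Y}{7}$ ($o{\left(Y \right)} = - \frac{6 \cdot 1 + Y}{7} = - \frac{6 + Y}{7} = - \frac{6}{7} - \frac{Y}{7}$)
$- 79 \left(I{\left(-4 \right)} + o{\left(M \right)}\right) = - 79 \left(-4 - \frac{1}{7}\right) = \left(-79\right) \left(- \frac{29}{7}\right) = \frac{2291}{7}$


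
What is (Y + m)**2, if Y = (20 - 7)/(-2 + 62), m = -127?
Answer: 57866449/3600 ≈ 16074.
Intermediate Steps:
Y = 13/60 ≈ 0.21667
(Y + m)**2 = (13/60 - 127)**2 = (-7607/60)**2 = 57866449/3600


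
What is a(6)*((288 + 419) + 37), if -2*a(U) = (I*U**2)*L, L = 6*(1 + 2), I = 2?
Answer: -482112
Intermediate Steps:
L = 18 (L = 6*3 = 18)
a(U) = -18*U**2 (a(U) = -2*U**2*18/2 = -18*U**2)
a(6)*((288 + 419) + 37) = (-18*6**2)*((288 + 419) + 37) = (-18*36)*(707 + 37) = -648*744 = -482112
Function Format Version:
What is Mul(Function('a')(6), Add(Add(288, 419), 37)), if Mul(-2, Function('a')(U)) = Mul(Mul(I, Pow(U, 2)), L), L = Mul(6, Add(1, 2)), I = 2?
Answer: -482112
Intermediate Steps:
L = 18 (L = Mul(6, 3) = 18)
Function('a')(U) = Mul(-18, Pow(U, 2)) (Function('a')(U) = Mul(Rational(-1, 2), Mul(Mul(2, Pow(U, 2)), 18)) = Mul(Rational(-1, 2), Mul(36, Pow(U, 2))) = Mul(-18, Pow(U, 2)))
Mul(Function('a')(6), Add(Add(288, 419), 37)) = Mul(Mul(-18, Pow(6, 2)), Add(Add(288, 419), 37)) = Mul(Mul(-18, 36), Add(707, 37)) = Mul(-648, 744) = -482112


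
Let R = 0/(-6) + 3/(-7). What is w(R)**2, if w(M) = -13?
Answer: 169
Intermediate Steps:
R = -3/7 (R = 0*(-1/6) + 3*(-1/7) = 0 - 3/7 = -3/7 ≈ -0.42857)
w(R)**2 = (-13)**2 = 169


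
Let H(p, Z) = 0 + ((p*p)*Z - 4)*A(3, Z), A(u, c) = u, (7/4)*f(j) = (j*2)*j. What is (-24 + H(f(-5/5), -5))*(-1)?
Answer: 2724/49 ≈ 55.592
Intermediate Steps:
f(j) = 8*j**2/7 (f(j) = 4*((j*2)*j)/7 = 4*((2*j)*j)/7 = 4*(2*j**2)/7 = 8*j**2/7)
H(p, Z) = -12 + 3*Z*p**2 (H(p, Z) = 0 + ((p*p)*Z - 4)*3 = 0 + (p**2*Z - 4)*3 = 0 + (Z*p**2 - 4)*3 = 0 + (-4 + Z*p**2)*3 = 0 + (-12 + 3*Z*p**2) = -12 + 3*Z*p**2)
(-24 + H(f(-5/5), -5))*(-1) = (-24 + (-12 + 3*(-5)*(8*(-5/5)**2/7)**2))*(-1) = (-24 + (-12 + 3*(-5)*(8*(-5*1/5)**2/7)**2))*(-1) = (-24 + (-12 + 3*(-5)*((8/7)*(-1)**2)**2))*(-1) = (-24 + (-12 + 3*(-5)*((8/7)*1)**2))*(-1) = (-24 + (-12 + 3*(-5)*(8/7)**2))*(-1) = (-24 + (-12 + 3*(-5)*(64/49)))*(-1) = (-24 + (-12 - 960/49))*(-1) = (-24 - 1548/49)*(-1) = -2724/49*(-1) = 2724/49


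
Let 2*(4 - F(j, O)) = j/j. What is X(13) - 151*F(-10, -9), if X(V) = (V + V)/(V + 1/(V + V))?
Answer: -356971/678 ≈ -526.51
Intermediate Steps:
F(j, O) = 7/2 (F(j, O) = 4 - j/(2*j) = 4 - ½*1 = 4 - ½ = 7/2)
X(V) = 2*V/(V + 1/(2*V)) (X(V) = (2*V)/(V + 1/(2*V)) = 2*V/(V + 1/(2*V)))
X(13) - 151*F(-10, -9) = 4*13²/(1 + 2*13²) - 151*7/2 = 4*169/(1 + 2*169) - 1057/2 = 4*169/(1 + 338) - 1057/2 = 4*169/339 - 1057/2 = 4*169*(1/339) - 1057/2 = 676/339 - 1057/2 = -356971/678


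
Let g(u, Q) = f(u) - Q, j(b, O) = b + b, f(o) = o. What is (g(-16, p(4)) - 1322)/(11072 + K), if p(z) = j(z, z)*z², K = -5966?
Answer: -733/2553 ≈ -0.28711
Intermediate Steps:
j(b, O) = 2*b
p(z) = 2*z³ (p(z) = (2*z)*z² = 2*z³)
g(u, Q) = u - Q
(g(-16, p(4)) - 1322)/(11072 + K) = ((-16 - 2*4³) - 1322)/(11072 - 5966) = ((-16 - 2*64) - 1322)/5106 = ((-16 - 1*128) - 1322)*(1/5106) = ((-16 - 128) - 1322)*(1/5106) = (-144 - 1322)*(1/5106) = -1466*1/5106 = -733/2553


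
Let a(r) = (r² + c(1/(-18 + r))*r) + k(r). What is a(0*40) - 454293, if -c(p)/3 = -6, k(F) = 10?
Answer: -454283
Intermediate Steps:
c(p) = 18 (c(p) = -3*(-6) = 18)
a(r) = 10 + r² + 18*r (a(r) = (r² + 18*r) + 10 = 10 + r² + 18*r)
a(0*40) - 454293 = (10 + (0*40)² + 18*(0*40)) - 454293 = (10 + 0² + 18*0) - 454293 = (10 + 0 + 0) - 454293 = 10 - 454293 = -454283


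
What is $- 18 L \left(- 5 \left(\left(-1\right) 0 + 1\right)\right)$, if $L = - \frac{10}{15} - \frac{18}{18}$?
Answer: $-150$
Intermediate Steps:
$L = - \frac{5}{3}$ ($L = \left(-10\right) \frac{1}{15} - 1 = - \frac{2}{3} - 1 = - \frac{5}{3} \approx -1.6667$)
$- 18 L \left(- 5 \left(\left(-1\right) 0 + 1\right)\right) = \left(-18\right) \left(- \frac{5}{3}\right) \left(- 5 \left(\left(-1\right) 0 + 1\right)\right) = 30 \left(- 5 \left(0 + 1\right)\right) = 30 \left(\left(-5\right) 1\right) = 30 \left(-5\right) = -150$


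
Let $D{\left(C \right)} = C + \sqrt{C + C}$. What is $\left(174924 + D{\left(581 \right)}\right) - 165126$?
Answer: $10379 + \sqrt{1162} \approx 10413.0$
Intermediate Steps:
$D{\left(C \right)} = C + \sqrt{2} \sqrt{C}$ ($D{\left(C \right)} = C + \sqrt{2 C} = C + \sqrt{2} \sqrt{C}$)
$\left(174924 + D{\left(581 \right)}\right) - 165126 = \left(174924 + \left(581 + \sqrt{2} \sqrt{581}\right)\right) - 165126 = \left(174924 + \left(581 + \sqrt{1162}\right)\right) - 165126 = \left(175505 + \sqrt{1162}\right) - 165126 = 10379 + \sqrt{1162}$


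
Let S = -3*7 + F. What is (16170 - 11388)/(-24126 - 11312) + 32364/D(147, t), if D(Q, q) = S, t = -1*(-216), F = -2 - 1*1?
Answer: -47792925/35438 ≈ -1348.6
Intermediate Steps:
F = -3 (F = -2 - 1 = -3)
t = 216
S = -24 (S = -3*7 - 3 = -21 - 3 = -24)
D(Q, q) = -24
(16170 - 11388)/(-24126 - 11312) + 32364/D(147, t) = (16170 - 11388)/(-24126 - 11312) + 32364/(-24) = 4782/(-35438) + 32364*(-1/24) = 4782*(-1/35438) - 2697/2 = -2391/17719 - 2697/2 = -47792925/35438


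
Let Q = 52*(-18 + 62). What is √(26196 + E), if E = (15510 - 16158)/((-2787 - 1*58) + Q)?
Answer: 2*√2031910935/557 ≈ 161.86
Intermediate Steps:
Q = 2288 (Q = 52*44 = 2288)
E = 648/557 (E = (15510 - 16158)/((-2787 - 1*58) + 2288) = -648/((-2787 - 58) + 2288) = -648/(-2845 + 2288) = -648/(-557) = -648*(-1/557) = 648/557 ≈ 1.1634)
√(26196 + E) = √(26196 + 648/557) = √(14591820/557) = 2*√2031910935/557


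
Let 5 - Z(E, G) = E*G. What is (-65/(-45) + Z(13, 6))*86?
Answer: -55384/9 ≈ -6153.8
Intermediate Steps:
Z(E, G) = 5 - E*G
(-65/(-45) + Z(13, 6))*86 = (-65/(-45) + (5 - 1*13*6))*86 = (-65*(-1/45) + (5 - 78))*86 = (13/9 - 73)*86 = -644/9*86 = -55384/9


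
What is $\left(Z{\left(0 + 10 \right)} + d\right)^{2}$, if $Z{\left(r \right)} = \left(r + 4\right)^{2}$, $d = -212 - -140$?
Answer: $15376$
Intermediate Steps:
$d = -72$ ($d = -212 + 140 = -72$)
$Z{\left(r \right)} = \left(4 + r\right)^{2}$
$\left(Z{\left(0 + 10 \right)} + d\right)^{2} = \left(\left(4 + \left(0 + 10\right)\right)^{2} - 72\right)^{2} = \left(\left(4 + 10\right)^{2} - 72\right)^{2} = \left(14^{2} - 72\right)^{2} = \left(196 - 72\right)^{2} = 124^{2} = 15376$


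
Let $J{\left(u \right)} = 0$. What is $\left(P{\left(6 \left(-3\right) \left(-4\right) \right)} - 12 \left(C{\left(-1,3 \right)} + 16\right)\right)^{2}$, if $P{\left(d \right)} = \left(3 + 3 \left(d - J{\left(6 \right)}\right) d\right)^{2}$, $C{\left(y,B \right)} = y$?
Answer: $58543598757044025$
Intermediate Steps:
$P{\left(d \right)} = \left(3 + 3 d^{2}\right)^{2}$ ($P{\left(d \right)} = \left(3 + 3 \left(d - 0\right) d\right)^{2} = \left(3 + 3 \left(d + 0\right) d\right)^{2} = \left(3 + 3 d d\right)^{2} = \left(3 + 3 d^{2}\right)^{2}$)
$\left(P{\left(6 \left(-3\right) \left(-4\right) \right)} - 12 \left(C{\left(-1,3 \right)} + 16\right)\right)^{2} = \left(9 \left(1 + \left(6 \left(-3\right) \left(-4\right)\right)^{2}\right)^{2} - 12 \left(-1 + 16\right)\right)^{2} = \left(9 \left(1 + \left(\left(-18\right) \left(-4\right)\right)^{2}\right)^{2} - 180\right)^{2} = \left(9 \left(1 + 72^{2}\right)^{2} - 180\right)^{2} = \left(9 \left(1 + 5184\right)^{2} - 180\right)^{2} = \left(9 \cdot 5185^{2} - 180\right)^{2} = \left(9 \cdot 26884225 - 180\right)^{2} = \left(241958025 - 180\right)^{2} = 241957845^{2} = 58543598757044025$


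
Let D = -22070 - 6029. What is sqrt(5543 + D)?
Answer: 2*I*sqrt(5639) ≈ 150.19*I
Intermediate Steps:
D = -28099
sqrt(5543 + D) = sqrt(5543 - 28099) = sqrt(-22556) = 2*I*sqrt(5639)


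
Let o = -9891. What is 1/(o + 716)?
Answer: -1/9175 ≈ -0.00010899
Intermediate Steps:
1/(o + 716) = 1/(-9891 + 716) = 1/(-9175) = -1/9175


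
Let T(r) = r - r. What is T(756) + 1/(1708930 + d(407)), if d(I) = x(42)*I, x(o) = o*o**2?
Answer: 1/31862746 ≈ 3.1385e-8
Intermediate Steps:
x(o) = o**3
T(r) = 0
d(I) = 74088*I (d(I) = 42**3*I = 74088*I)
T(756) + 1/(1708930 + d(407)) = 0 + 1/(1708930 + 74088*407) = 0 + 1/(1708930 + 30153816) = 0 + 1/31862746 = 1/31862746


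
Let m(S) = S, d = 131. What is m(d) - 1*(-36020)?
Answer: 36151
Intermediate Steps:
m(d) - 1*(-36020) = 131 - 1*(-36020) = 131 + 36020 = 36151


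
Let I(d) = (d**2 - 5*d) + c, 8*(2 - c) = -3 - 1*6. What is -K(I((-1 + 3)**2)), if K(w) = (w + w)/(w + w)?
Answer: -1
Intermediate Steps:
c = 25/8 (c = 2 - (-3 - 1*6)/8 = 2 - (-3 - 6)/8 = 2 - 1/8*(-9) = 2 + 9/8 = 25/8 ≈ 3.1250)
I(d) = 25/8 + d**2 - 5*d (I(d) = (d**2 - 5*d) + 25/8 = 25/8 + d**2 - 5*d)
K(w) = 1 (K(w) = (2*w)/((2*w)) = (2*w)*(1/(2*w)) = 1)
-K(I((-1 + 3)**2)) = -1*1 = -1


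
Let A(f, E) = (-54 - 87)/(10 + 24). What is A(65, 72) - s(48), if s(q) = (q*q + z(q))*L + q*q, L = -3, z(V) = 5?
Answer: 157041/34 ≈ 4618.9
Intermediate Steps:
A(f, E) = -141/34
s(q) = -15 - 2*q² (s(q) = (q*q + 5)*(-3) + q*q = (q² + 5)*(-3) + q² = (5 + q²)*(-3) + q² = (-15 - 3*q²) + q² = -15 - 2*q²)
A(65, 72) - s(48) = -141/34 - (-15 - 2*48²) = -141/34 - (-15 - 2*2304) = -141/34 - (-15 - 4608) = -141/34 - 1*(-4623) = -141/34 + 4623 = 157041/34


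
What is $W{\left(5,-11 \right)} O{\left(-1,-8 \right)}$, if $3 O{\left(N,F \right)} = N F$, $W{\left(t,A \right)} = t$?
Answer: $\frac{40}{3} \approx 13.333$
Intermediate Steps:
$O{\left(N,F \right)} = \frac{F N}{3}$ ($O{\left(N,F \right)} = \frac{N F}{3} = \frac{F N}{3}$)
$W{\left(5,-11 \right)} O{\left(-1,-8 \right)} = 5 \cdot \frac{1}{3} \left(-8\right) \left(-1\right) = 5 \cdot \frac{8}{3} = \frac{40}{3}$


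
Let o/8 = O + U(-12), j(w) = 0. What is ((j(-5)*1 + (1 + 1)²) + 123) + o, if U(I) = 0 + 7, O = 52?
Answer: 599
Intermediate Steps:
U(I) = 7
o = 472 (o = 8*(52 + 7) = 8*59 = 472)
((j(-5)*1 + (1 + 1)²) + 123) + o = ((0*1 + (1 + 1)²) + 123) + 472 = ((0 + 2²) + 123) + 472 = ((0 + 4) + 123) + 472 = (4 + 123) + 472 = 127 + 472 = 599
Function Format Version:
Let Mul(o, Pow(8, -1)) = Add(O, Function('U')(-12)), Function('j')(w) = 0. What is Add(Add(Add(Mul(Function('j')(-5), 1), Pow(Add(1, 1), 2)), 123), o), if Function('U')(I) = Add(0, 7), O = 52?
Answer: 599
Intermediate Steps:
Function('U')(I) = 7
o = 472 (o = Mul(8, Add(52, 7)) = Mul(8, 59) = 472)
Add(Add(Add(Mul(Function('j')(-5), 1), Pow(Add(1, 1), 2)), 123), o) = Add(Add(Add(Mul(0, 1), Pow(Add(1, 1), 2)), 123), 472) = Add(Add(Add(0, Pow(2, 2)), 123), 472) = Add(Add(Add(0, 4), 123), 472) = Add(Add(4, 123), 472) = Add(127, 472) = 599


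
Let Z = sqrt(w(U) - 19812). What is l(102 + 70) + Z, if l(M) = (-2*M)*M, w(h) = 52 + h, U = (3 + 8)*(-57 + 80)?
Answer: -59168 + I*sqrt(19507) ≈ -59168.0 + 139.67*I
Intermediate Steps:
U = 253 (U = 11*23 = 253)
Z = I*sqrt(19507) (Z = sqrt((52 + 253) - 19812) = sqrt(305 - 19812) = sqrt(-19507) = I*sqrt(19507) ≈ 139.67*I)
l(M) = -2*M**2
l(102 + 70) + Z = -2*(102 + 70)**2 + I*sqrt(19507) = -2*172**2 + I*sqrt(19507) = -2*29584 + I*sqrt(19507) = -59168 + I*sqrt(19507)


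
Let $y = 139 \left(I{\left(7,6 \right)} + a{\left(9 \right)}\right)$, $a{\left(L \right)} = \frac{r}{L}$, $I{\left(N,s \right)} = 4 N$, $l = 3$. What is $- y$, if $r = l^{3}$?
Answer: $-4309$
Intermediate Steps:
$r = 27$ ($r = 3^{3} = 27$)
$a{\left(L \right)} = \frac{27}{L}$
$y = 4309$ ($y = 139 \left(4 \cdot 7 + \frac{27}{9}\right) = 139 \left(28 + 27 \cdot \frac{1}{9}\right) = 139 \left(28 + 3\right) = 139 \cdot 31 = 4309$)
$- y = \left(-1\right) 4309 = -4309$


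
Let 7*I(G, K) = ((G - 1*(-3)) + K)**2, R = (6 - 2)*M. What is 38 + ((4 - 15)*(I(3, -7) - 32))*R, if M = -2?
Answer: -19358/7 ≈ -2765.4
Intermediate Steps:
R = -8 (R = (6 - 2)*(-2) = 4*(-2) = -8)
I(G, K) = (3 + G + K)**2/7 (I(G, K) = ((G - 1*(-3)) + K)**2/7 = ((G + 3) + K)**2/7 = ((3 + G) + K)**2/7 = (3 + G + K)**2/7)
38 + ((4 - 15)*(I(3, -7) - 32))*R = 38 + ((4 - 15)*((3 + 3 - 7)**2/7 - 32))*(-8) = 38 - 11*((1/7)*(-1)**2 - 32)*(-8) = 38 - 11*((1/7)*1 - 32)*(-8) = 38 - 11*(1/7 - 32)*(-8) = 38 - 11*(-223/7)*(-8) = 38 + (2453/7)*(-8) = 38 - 19624/7 = -19358/7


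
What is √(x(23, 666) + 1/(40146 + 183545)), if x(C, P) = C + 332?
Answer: 23*√33579150774/223691 ≈ 18.841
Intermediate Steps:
x(C, P) = 332 + C
√(x(23, 666) + 1/(40146 + 183545)) = √((332 + 23) + 1/(40146 + 183545)) = √(355 + 1/223691) = √(79410306/223691) = 23*√33579150774/223691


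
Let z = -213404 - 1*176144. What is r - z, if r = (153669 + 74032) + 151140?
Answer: 768389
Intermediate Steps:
z = -389548 (z = -213404 - 176144 = -389548)
r = 378841 (r = 227701 + 151140 = 378841)
r - z = 378841 - 1*(-389548) = 378841 + 389548 = 768389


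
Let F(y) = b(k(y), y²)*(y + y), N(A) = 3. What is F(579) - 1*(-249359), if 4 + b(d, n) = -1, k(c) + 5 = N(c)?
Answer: 243569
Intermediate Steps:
k(c) = -2 (k(c) = -5 + 3 = -2)
b(d, n) = -5 (b(d, n) = -4 - 1 = -5)
F(y) = -10*y (F(y) = -5*(y + y) = -10*y)
F(579) - 1*(-249359) = -10*579 - 1*(-249359) = -5790 + 249359 = 243569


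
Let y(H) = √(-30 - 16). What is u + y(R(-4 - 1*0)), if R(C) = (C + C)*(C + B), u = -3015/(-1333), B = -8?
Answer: 3015/1333 + I*√46 ≈ 2.2618 + 6.7823*I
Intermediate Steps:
u = 3015/1333 (u = -3015*(-1/1333) = 3015/1333 ≈ 2.2618)
R(C) = 2*C*(-8 + C) (R(C) = (C + C)*(C - 8) = (2*C)*(-8 + C) = 2*C*(-8 + C))
y(H) = I*√46 (y(H) = √(-46) = I*√46)
u + y(R(-4 - 1*0)) = 3015/1333 + I*√46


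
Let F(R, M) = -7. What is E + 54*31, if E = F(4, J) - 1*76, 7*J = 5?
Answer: 1591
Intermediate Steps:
J = 5/7 (J = (⅐)*5 = 5/7 ≈ 0.71429)
E = -83 (E = -7 - 1*76 = -7 - 76 = -83)
E + 54*31 = -83 + 54*31 = -83 + 1674 = 1591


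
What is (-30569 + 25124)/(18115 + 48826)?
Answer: -5445/66941 ≈ -0.081340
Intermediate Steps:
(-30569 + 25124)/(18115 + 48826) = -5445/66941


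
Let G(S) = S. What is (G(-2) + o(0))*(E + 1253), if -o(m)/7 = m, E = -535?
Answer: -1436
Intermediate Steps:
o(m) = -7*m
(G(-2) + o(0))*(E + 1253) = (-2 - 7*0)*(-535 + 1253) = (-2 + 0)*718 = -2*718 = -1436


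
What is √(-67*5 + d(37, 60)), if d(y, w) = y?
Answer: I*√298 ≈ 17.263*I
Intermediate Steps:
√(-67*5 + d(37, 60)) = √(-67*5 + 37) = √(-335 + 37) = √(-298) = I*√298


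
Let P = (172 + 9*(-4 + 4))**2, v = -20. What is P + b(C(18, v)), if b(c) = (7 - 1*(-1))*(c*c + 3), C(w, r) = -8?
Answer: 30120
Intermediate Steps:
P = 29584 (P = (172 + 9*0)**2 = (172 + 0)**2 = 172**2 = 29584)
b(c) = 24 + 8*c**2 (b(c) = (7 + 1)*(c**2 + 3) = 8*(3 + c**2) = 24 + 8*c**2)
P + b(C(18, v)) = 29584 + (24 + 8*(-8)**2) = 29584 + (24 + 8*64) = 29584 + (24 + 512) = 29584 + 536 = 30120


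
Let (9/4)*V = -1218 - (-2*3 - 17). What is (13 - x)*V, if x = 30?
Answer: 81260/9 ≈ 9028.9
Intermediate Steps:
V = -4780/9 (V = 4*(-1218 - (-2*3 - 17))/9 = 4*(-1218 - (-6 - 17))/9 = 4*(-1218 - 1*(-23))/9 = 4*(-1218 + 23)/9 = (4/9)*(-1195) = -4780/9 ≈ -531.11)
(13 - x)*V = (13 - 1*30)*(-4780/9) = (13 - 30)*(-4780/9) = -17*(-4780/9) = 81260/9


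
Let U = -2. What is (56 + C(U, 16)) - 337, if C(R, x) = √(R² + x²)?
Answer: -281 + 2*√65 ≈ -264.88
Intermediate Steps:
(56 + C(U, 16)) - 337 = (56 + √((-2)² + 16²)) - 337 = (56 + √(4 + 256)) - 337 = (56 + √260) - 337 = (56 + 2*√65) - 337 = -281 + 2*√65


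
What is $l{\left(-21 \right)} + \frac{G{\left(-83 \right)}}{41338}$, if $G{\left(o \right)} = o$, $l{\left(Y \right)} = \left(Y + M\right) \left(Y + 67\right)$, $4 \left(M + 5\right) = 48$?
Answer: $- \frac{26621755}{41338} \approx -644.0$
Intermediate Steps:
$M = 7$ ($M = -5 + \frac{1}{4} \cdot 48 = -5 + 12 = 7$)
$l{\left(Y \right)} = \left(7 + Y\right) \left(67 + Y\right)$ ($l{\left(Y \right)} = \left(Y + 7\right) \left(Y + 67\right) = \left(7 + Y\right) \left(67 + Y\right)$)
$l{\left(-21 \right)} + \frac{G{\left(-83 \right)}}{41338} = \left(469 + \left(-21\right)^{2} + 74 \left(-21\right)\right) - \frac{83}{41338} = \left(469 + 441 - 1554\right) - \frac{83}{41338} = -644 - \frac{83}{41338} = - \frac{26621755}{41338}$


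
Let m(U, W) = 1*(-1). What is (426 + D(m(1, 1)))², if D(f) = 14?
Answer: 193600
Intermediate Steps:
m(U, W) = -1
(426 + D(m(1, 1)))² = (426 + 14)² = 440² = 193600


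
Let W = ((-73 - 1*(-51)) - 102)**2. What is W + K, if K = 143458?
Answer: 158834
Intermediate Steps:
W = 15376 (W = ((-73 + 51) - 102)**2 = (-22 - 102)**2 = (-124)**2 = 15376)
W + K = 15376 + 143458 = 158834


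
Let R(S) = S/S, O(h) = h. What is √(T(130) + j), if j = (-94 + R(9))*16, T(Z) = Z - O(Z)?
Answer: 4*I*√93 ≈ 38.575*I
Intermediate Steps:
R(S) = 1
T(Z) = 0 (T(Z) = Z - Z = 0)
j = -1488 (j = (-94 + 1)*16 = -93*16 = -1488)
√(T(130) + j) = √(0 - 1488) = √(-1488) = 4*I*√93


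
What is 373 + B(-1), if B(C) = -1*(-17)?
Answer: 390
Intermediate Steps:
B(C) = 17
373 + B(-1) = 373 + 17 = 390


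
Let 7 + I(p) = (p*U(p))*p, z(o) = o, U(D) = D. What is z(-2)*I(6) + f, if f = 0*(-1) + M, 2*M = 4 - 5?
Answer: -837/2 ≈ -418.50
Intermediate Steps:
M = -1/2 (M = (4 - 5)/2 = (1/2)*(-1) = -1/2 ≈ -0.50000)
f = -1/2 (f = 0*(-1) - 1/2 = 0 - 1/2 = -1/2 ≈ -0.50000)
I(p) = -7 + p**3 (I(p) = -7 + (p*p)*p = -7 + p**2*p = -7 + p**3)
z(-2)*I(6) + f = -2*(-7 + 6**3) - 1/2 = -2*(-7 + 216) - 1/2 = -2*209 - 1/2 = -418 - 1/2 = -837/2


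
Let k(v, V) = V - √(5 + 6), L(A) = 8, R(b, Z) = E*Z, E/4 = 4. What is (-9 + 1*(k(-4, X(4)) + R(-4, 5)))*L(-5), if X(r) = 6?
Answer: 616 - 8*√11 ≈ 589.47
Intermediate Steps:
E = 16 (E = 4*4 = 16)
R(b, Z) = 16*Z
k(v, V) = V - √11
(-9 + 1*(k(-4, X(4)) + R(-4, 5)))*L(-5) = (-9 + 1*((6 - √11) + 16*5))*8 = (-9 + 1*((6 - √11) + 80))*8 = (-9 + 1*(86 - √11))*8 = (-9 + (86 - √11))*8 = (77 - √11)*8 = 616 - 8*√11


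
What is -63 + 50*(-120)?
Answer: -6063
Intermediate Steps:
-63 + 50*(-120) = -63 - 6000 = -6063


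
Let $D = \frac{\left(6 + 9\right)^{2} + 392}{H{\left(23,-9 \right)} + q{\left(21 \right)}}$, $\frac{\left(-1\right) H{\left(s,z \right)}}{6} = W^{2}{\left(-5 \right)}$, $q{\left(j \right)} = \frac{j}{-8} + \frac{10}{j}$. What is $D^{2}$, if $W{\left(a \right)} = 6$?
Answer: $\frac{10744566336}{1343149201} \approx 7.9995$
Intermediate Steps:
$q{\left(j \right)} = \frac{10}{j} - \frac{j}{8}$ ($q{\left(j \right)} = j \left(- \frac{1}{8}\right) + \frac{10}{j} = - \frac{j}{8} + \frac{10}{j} = \frac{10}{j} - \frac{j}{8}$)
$H{\left(s,z \right)} = -216$ ($H{\left(s,z \right)} = - 6 \cdot 6^{2} = \left(-6\right) 36 = -216$)
$D = - \frac{103656}{36649}$ ($D = \frac{\left(6 + 9\right)^{2} + 392}{-216 + \left(\frac{10}{21} - \frac{21}{8}\right)} = \frac{15^{2} + 392}{-216 + \left(10 \cdot \frac{1}{21} - \frac{21}{8}\right)} = \frac{225 + 392}{-216 + \left(\frac{10}{21} - \frac{21}{8}\right)} = \frac{617}{-216 - \frac{361}{168}} = \frac{617}{- \frac{36649}{168}} = 617 \left(- \frac{168}{36649}\right) = - \frac{103656}{36649} \approx -2.8283$)
$D^{2} = \left(- \frac{103656}{36649}\right)^{2} = \frac{10744566336}{1343149201}$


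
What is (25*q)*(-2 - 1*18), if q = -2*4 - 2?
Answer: 5000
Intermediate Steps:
q = -10 (q = -8 - 2 = -10)
(25*q)*(-2 - 1*18) = (25*(-10))*(-2 - 1*18) = -250*(-2 - 18) = -250*(-20) = 5000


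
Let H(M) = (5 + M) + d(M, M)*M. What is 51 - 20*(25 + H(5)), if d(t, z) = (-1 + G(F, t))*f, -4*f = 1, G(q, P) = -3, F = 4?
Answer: -749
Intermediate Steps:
f = -¼ (f = -¼*1 = -¼ ≈ -0.25000)
d(t, z) = 1 (d(t, z) = (-1 - 3)*(-¼) = -4*(-¼) = 1)
H(M) = 5 + 2*M (H(M) = (5 + M) + 1*M = (5 + M) + M = 5 + 2*M)
51 - 20*(25 + H(5)) = 51 - 20*(25 + (5 + 2*5)) = 51 - 20*(25 + (5 + 10)) = 51 - 20*(25 + 15) = 51 - 20*40 = 51 - 800 = -749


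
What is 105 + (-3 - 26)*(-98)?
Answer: 2947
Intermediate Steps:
105 + (-3 - 26)*(-98) = 105 - 29*(-98) = 105 + 2842 = 2947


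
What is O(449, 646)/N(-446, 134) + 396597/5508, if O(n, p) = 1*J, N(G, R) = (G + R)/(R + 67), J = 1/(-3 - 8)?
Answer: 37839667/525096 ≈ 72.062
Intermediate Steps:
J = -1/11 (J = 1/(-11) = -1/11 ≈ -0.090909)
N(G, R) = (G + R)/(67 + R)
O(n, p) = -1/11 (O(n, p) = 1*(-1/11) = -1/11)
O(449, 646)/N(-446, 134) + 396597/5508 = -(67 + 134)/(-446 + 134)/11 + 396597/5508 = -1/(11*(-312/201)) + 396597*(1/5508) = -1/(11*((1/201)*(-312))) + 132199/1836 = -1/(11*(-104/67)) + 132199/1836 = -1/11*(-67/104) + 132199/1836 = 67/1144 + 132199/1836 = 37839667/525096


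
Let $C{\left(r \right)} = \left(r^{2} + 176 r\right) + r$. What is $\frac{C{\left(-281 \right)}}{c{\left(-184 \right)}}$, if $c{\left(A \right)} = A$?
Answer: $- \frac{3653}{23} \approx -158.83$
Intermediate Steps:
$C{\left(r \right)} = r^{2} + 177 r$
$\frac{C{\left(-281 \right)}}{c{\left(-184 \right)}} = \frac{\left(-281\right) \left(177 - 281\right)}{-184} = \left(-281\right) \left(-104\right) \left(- \frac{1}{184}\right) = 29224 \left(- \frac{1}{184}\right) = - \frac{3653}{23}$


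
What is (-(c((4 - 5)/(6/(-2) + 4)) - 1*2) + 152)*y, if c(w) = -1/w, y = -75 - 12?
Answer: -13311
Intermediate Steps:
y = -87
(-(c((4 - 5)/(6/(-2) + 4)) - 1*2) + 152)*y = (-(-1/((4 - 5)/(6/(-2) + 4)) - 1*2) + 152)*(-87) = (-(-1/((-1/(6*(-½) + 4))) - 2) + 152)*(-87) = (-(-1/((-1/(-3 + 4))) - 2) + 152)*(-87) = (-(-1/((-1/1)) - 2) + 152)*(-87) = (-(-1/((-1*1)) - 2) + 152)*(-87) = (-(-1/(-1) - 2) + 152)*(-87) = (-(-1*(-1) - 2) + 152)*(-87) = (-(1 - 2) + 152)*(-87) = (-1*(-1) + 152)*(-87) = (1 + 152)*(-87) = 153*(-87) = -13311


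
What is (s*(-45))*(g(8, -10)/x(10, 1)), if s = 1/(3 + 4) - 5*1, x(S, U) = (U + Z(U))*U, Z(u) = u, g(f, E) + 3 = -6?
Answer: -6885/7 ≈ -983.57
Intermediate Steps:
g(f, E) = -9 (g(f, E) = -3 - 6 = -9)
x(S, U) = 2*U² (x(S, U) = (U + U)*U = (2*U)*U = 2*U²)
s = -34/7 (s = 1/7 - 5 = ⅐ - 5 = -34/7 ≈ -4.8571)
(s*(-45))*(g(8, -10)/x(10, 1)) = (-34/7*(-45))*(-9/(2*1²)) = 1530*(-9/(2*1))/7 = 1530*(-9/2)/7 = 1530*(-9*½)/7 = (1530/7)*(-9/2) = -6885/7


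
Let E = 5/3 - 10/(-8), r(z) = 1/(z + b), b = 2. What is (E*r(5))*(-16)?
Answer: -20/3 ≈ -6.6667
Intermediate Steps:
r(z) = 1/(2 + z) (r(z) = 1/(z + 2) = 1/(2 + z))
E = 35/12 (E = 5*(⅓) - 10*(-⅛) = 5/3 + 5/4 = 35/12 ≈ 2.9167)
(E*r(5))*(-16) = (35/(12*(2 + 5)))*(-16) = ((35/12)/7)*(-16) = ((35/12)*(⅐))*(-16) = (5/12)*(-16) = -20/3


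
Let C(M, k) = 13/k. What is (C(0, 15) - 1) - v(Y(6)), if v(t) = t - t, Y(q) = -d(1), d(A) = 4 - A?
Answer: -2/15 ≈ -0.13333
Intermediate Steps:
Y(q) = -3 (Y(q) = -(4 - 1*1) = -(4 - 1) = -1*3 = -3)
v(t) = 0
(C(0, 15) - 1) - v(Y(6)) = (13/15 - 1) - 1*0 = (13*(1/15) - 1) + 0 = (13/15 - 1) + 0 = -2/15 + 0 = -2/15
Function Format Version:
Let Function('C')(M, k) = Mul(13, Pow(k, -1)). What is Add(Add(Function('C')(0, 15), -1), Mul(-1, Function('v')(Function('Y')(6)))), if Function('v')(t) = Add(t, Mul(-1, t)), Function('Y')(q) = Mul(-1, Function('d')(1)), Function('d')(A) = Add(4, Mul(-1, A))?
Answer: Rational(-2, 15) ≈ -0.13333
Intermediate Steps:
Function('Y')(q) = -3 (Function('Y')(q) = Mul(-1, Add(4, Mul(-1, 1))) = Mul(-1, Add(4, -1)) = Mul(-1, 3) = -3)
Function('v')(t) = 0
Add(Add(Function('C')(0, 15), -1), Mul(-1, Function('v')(Function('Y')(6)))) = Add(Add(Mul(13, Pow(15, -1)), -1), Mul(-1, 0)) = Add(Add(Mul(13, Rational(1, 15)), -1), 0) = Add(Add(Rational(13, 15), -1), 0) = Add(Rational(-2, 15), 0) = Rational(-2, 15)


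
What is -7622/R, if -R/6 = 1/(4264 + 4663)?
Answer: 34020797/3 ≈ 1.1340e+7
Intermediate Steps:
R = -6/8927 (R = -6/(4264 + 4663) = -6/8927 ≈ -0.00067212)
-7622/R = -7622/(-6/8927) = -7622*(-8927/6) = 34020797/3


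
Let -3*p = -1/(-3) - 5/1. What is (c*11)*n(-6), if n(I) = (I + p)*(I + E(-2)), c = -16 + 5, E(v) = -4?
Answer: -48400/9 ≈ -5377.8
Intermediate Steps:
p = 14/9 (p = -(-1/(-3) - 5/1)/3 = -(-1*(-1/3) - 5*1)/3 = -(1/3 - 5)/3 = -1/3*(-14/3) = 14/9 ≈ 1.5556)
c = -11
n(I) = (-4 + I)*(14/9 + I) (n(I) = (I + 14/9)*(I - 4) = (14/9 + I)*(-4 + I) = (-4 + I)*(14/9 + I))
(c*11)*n(-6) = (-11*11)*(-56/9 + (-6)**2 - 22/9*(-6)) = -121*(-56/9 + 36 + 44/3) = -121*400/9 = -48400/9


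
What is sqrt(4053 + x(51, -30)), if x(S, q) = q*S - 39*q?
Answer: sqrt(3693) ≈ 60.770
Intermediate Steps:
x(S, q) = -39*q + S*q (x(S, q) = S*q - 39*q = -39*q + S*q)
sqrt(4053 + x(51, -30)) = sqrt(4053 - 30*(-39 + 51)) = sqrt(4053 - 30*12) = sqrt(4053 - 360) = sqrt(3693)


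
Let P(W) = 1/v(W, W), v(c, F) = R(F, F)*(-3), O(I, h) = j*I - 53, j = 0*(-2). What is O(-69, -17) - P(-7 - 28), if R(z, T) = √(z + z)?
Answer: -53 - I*√70/210 ≈ -53.0 - 0.039841*I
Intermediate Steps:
j = 0
O(I, h) = -53 (O(I, h) = 0*I - 53 = 0 - 53 = -53)
R(z, T) = √2*√z (R(z, T) = √(2*z) = √2*√z)
v(c, F) = -3*√2*√F (v(c, F) = (√2*√F)*(-3) = -3*√2*√F)
P(W) = -√2/(6*√W) (P(W) = 1/(-3*√2*√W) = -√2/(6*√W))
O(-69, -17) - P(-7 - 28) = -53 - (-1)*√2/(6*√(-7 - 28)) = -53 - (-1)*√2/(6*√(-35)) = -53 - (-1)*√2*(-I*√35/35)/6 = -53 - I*√70/210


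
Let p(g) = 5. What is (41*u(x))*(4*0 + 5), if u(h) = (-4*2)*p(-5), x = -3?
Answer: -8200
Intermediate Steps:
u(h) = -40 (u(h) = -4*2*5 = -8*5 = -40)
(41*u(x))*(4*0 + 5) = (41*(-40))*(4*0 + 5) = -1640*(0 + 5) = -1640*5 = -8200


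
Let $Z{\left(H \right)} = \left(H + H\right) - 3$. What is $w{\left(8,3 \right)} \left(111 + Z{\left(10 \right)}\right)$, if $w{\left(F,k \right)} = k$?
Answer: $384$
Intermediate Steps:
$Z{\left(H \right)} = -3 + 2 H$ ($Z{\left(H \right)} = 2 H - 3 = -3 + 2 H$)
$w{\left(8,3 \right)} \left(111 + Z{\left(10 \right)}\right) = 3 \left(111 + \left(-3 + 2 \cdot 10\right)\right) = 3 \left(111 + \left(-3 + 20\right)\right) = 3 \left(111 + 17\right) = 3 \cdot 128 = 384$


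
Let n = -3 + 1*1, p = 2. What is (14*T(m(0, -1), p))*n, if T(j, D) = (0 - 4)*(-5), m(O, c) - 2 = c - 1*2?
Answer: -560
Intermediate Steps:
m(O, c) = c (m(O, c) = 2 + (c - 1*2) = 2 + (c - 2) = 2 + (-2 + c) = c)
n = -2 (n = -3 + 1 = -2)
T(j, D) = 20 (T(j, D) = -4*(-5) = 20)
(14*T(m(0, -1), p))*n = (14*20)*(-2) = 280*(-2) = -560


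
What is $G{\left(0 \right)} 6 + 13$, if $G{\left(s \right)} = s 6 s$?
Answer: $13$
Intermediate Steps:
$G{\left(s \right)} = 6 s^{2}$ ($G{\left(s \right)} = 6 s s = 6 s^{2}$)
$G{\left(0 \right)} 6 + 13 = 6 \cdot 0^{2} \cdot 6 + 13 = 6 \cdot 0 \cdot 6 + 13 = 0 \cdot 6 + 13 = 0 + 13 = 13$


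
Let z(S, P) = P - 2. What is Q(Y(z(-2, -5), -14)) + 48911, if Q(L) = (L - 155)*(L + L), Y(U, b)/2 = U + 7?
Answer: 48911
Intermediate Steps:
z(S, P) = -2 + P
Y(U, b) = 14 + 2*U (Y(U, b) = 2*(U + 7) = 2*(7 + U) = 14 + 2*U)
Q(L) = 2*L*(-155 + L) (Q(L) = (-155 + L)*(2*L) = 2*L*(-155 + L))
Q(Y(z(-2, -5), -14)) + 48911 = 2*(14 + 2*(-2 - 5))*(-155 + (14 + 2*(-2 - 5))) + 48911 = 2*(14 + 2*(-7))*(-155 + (14 + 2*(-7))) + 48911 = 2*(14 - 14)*(-155 + (14 - 14)) + 48911 = 2*0*(-155 + 0) + 48911 = 2*0*(-155) + 48911 = 0 + 48911 = 48911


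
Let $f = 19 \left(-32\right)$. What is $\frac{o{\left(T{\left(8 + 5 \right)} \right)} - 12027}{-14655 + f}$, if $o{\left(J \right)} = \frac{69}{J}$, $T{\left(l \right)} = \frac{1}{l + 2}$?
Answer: $\frac{10992}{15263} \approx 0.72017$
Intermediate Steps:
$T{\left(l \right)} = \frac{1}{2 + l}$
$f = -608$
$\frac{o{\left(T{\left(8 + 5 \right)} \right)} - 12027}{-14655 + f} = \frac{\frac{69}{\frac{1}{2 + \left(8 + 5\right)}} - 12027}{-14655 - 608} = \frac{\frac{69}{\frac{1}{2 + 13}} - 12027}{-15263} = \left(\frac{69}{\frac{1}{15}} - 12027\right) \left(- \frac{1}{15263}\right) = \left(69 \frac{1}{\frac{1}{15}} - 12027\right) \left(- \frac{1}{15263}\right) = \left(69 \cdot 15 - 12027\right) \left(- \frac{1}{15263}\right) = \left(1035 - 12027\right) \left(- \frac{1}{15263}\right) = \left(-10992\right) \left(- \frac{1}{15263}\right) = \frac{10992}{15263}$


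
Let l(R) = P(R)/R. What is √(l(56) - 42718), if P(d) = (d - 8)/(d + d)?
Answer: I*√33490906/28 ≈ 206.68*I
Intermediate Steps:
P(d) = (-8 + d)/(2*d) (P(d) = (-8 + d)/((2*d)) = (-8 + d)*(1/(2*d)) = (-8 + d)/(2*d))
l(R) = (-8 + R)/(2*R²) (l(R) = ((-8 + R)/(2*R))/R = (-8 + R)/(2*R²))
√(l(56) - 42718) = √((½)*(-8 + 56)/56² - 42718) = √((½)*(1/3136)*48 - 42718) = √(3/392 - 42718) = √(-16745453/392) = I*√33490906/28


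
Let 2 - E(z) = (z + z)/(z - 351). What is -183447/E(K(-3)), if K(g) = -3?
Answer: -1202597/13 ≈ -92508.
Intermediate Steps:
E(z) = 2 - 2*z/(-351 + z) (E(z) = 2 - (z + z)/(z - 351) = 2 - 2*z/(-351 + z))
-183447/E(K(-3)) = -183447/((-702/(-351 - 3))) = -183447/((-702/(-354))) = -183447/((-702*(-1/354))) = -183447/117/59 = -183447*59/117 = -1202597/13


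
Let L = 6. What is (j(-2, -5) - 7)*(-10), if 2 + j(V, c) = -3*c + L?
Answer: -120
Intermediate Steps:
j(V, c) = 4 - 3*c (j(V, c) = -2 + (-3*c + 6) = -2 + (6 - 3*c) = 4 - 3*c)
(j(-2, -5) - 7)*(-10) = ((4 - 3*(-5)) - 7)*(-10) = ((4 + 15) - 7)*(-10) = (19 - 7)*(-10) = 12*(-10) = -120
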